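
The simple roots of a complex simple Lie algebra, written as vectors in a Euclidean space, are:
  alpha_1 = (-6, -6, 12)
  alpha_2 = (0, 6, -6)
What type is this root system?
G_2

Compute the Cartan integers a_ij = 2(alpha_i, alpha_j)/(alpha_j, alpha_j); the resulting 2x2 Cartan matrix is
[[2, -3], [-1, 2]].
The roots have two lengths (squared-length ratio 3:1); the short ones are alpha_{2}. The associated Dynkin diagram is two nodes joined by a triple edge (G_2), so the type is G_2.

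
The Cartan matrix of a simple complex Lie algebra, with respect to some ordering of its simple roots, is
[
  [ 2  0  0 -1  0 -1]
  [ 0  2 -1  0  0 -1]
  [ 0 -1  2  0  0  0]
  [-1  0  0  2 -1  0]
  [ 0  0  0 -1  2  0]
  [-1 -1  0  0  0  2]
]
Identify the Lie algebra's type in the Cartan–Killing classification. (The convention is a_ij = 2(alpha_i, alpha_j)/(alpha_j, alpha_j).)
A_6 (sl(7))

The matrix has rank 6 with 2's on the diagonal. Reading the off-diagonal entries as Dynkin edges (a single edge where a_ij = a_ji = -1; a double or triple edge where a_ij * a_ji = 2 or 3), the diagram is a chain of 6 nodes with single edges (A_6). One simple-root ordering that puts it in standard form is (alpha_5, alpha_4, alpha_1, alpha_6, alpha_2, alpha_3). So the algebra is type A_6, i.e. sl(7).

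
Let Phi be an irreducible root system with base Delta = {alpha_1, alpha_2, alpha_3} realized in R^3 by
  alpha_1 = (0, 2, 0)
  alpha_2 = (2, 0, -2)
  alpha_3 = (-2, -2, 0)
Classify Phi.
Compute the Cartan integers a_ij = 2(alpha_i, alpha_j)/(alpha_j, alpha_j); the resulting 3x3 Cartan matrix is
[[2, 0, -1], [0, 2, -1], [-2, -1, 2]].
The roots have two lengths (squared-length ratio 2:1); the short ones are alpha_{1}. The associated Dynkin diagram is a chain of 3 nodes with a double edge at one end; the terminal node there is the unique short simple root (B_3), so the type is B_3 (the algebra so(7)).

B_3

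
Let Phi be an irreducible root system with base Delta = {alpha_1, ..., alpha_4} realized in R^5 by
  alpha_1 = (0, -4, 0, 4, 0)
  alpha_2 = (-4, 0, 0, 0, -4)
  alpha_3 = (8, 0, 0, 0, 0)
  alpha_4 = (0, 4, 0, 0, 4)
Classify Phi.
C_4

Compute the Cartan integers a_ij = 2(alpha_i, alpha_j)/(alpha_j, alpha_j); the resulting 4x4 Cartan matrix is
[[2, 0, 0, -1], [0, 2, -1, -1], [0, -2, 2, 0], [-1, -1, 0, 2]].
The roots have two lengths (squared-length ratio 2:1); the short ones are alpha_{1,2,4}. The associated Dynkin diagram is a chain of 4 nodes with a double edge at one end; the terminal node there is the unique long simple root (C_4), so the type is C_4 (the algebra sp(8)).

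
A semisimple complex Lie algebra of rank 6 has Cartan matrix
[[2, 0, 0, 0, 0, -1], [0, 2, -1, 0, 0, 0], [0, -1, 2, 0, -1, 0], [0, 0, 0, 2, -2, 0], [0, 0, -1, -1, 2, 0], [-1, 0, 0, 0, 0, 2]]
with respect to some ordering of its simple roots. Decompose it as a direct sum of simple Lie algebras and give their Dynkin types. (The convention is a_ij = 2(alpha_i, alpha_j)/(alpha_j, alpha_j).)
The diagram associated to this matrix has two connected components: the simple roots {alpha_1, alpha_6} form a chain of 2 nodes with single edges (A_2), and {alpha_2, alpha_3, alpha_4, alpha_5} form a chain of 4 nodes with a double edge at one end; the terminal node there is the unique long simple root (C_4). A semisimple Lie algebra decomposes uniquely as the direct sum of simple ideals, one per connected component of its Dynkin diagram, so g ≅ A_2 ⊕ C_4 (dimension 8 + 36 = 44).

type A_2 + type C_4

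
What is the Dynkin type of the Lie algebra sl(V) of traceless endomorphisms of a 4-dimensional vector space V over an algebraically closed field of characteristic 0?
This is sl(4), which has dimension 4^2 - 1 = 15 and rank 4 - 1 = 3 (a Cartan subalgebra is the diagonal traceless matrices). In the classification of classical Lie algebras, the special linear algebra sl(n+1) has type A_n; here n = 3, so the Dynkin diagram is a chain of 3 nodes with single edges (A_3). Hence the type is A_3.

A_3 (sl(4))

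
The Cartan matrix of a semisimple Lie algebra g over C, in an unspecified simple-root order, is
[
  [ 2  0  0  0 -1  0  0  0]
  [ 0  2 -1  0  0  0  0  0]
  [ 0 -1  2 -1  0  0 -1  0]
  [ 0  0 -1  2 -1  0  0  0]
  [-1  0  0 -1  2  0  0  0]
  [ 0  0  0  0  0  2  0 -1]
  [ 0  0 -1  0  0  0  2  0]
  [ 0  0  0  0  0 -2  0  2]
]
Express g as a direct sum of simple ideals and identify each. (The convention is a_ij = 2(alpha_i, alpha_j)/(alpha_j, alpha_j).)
The diagram associated to this matrix has two connected components: the simple roots {alpha_6, alpha_8} form a chain of 2 nodes with a double edge at one end; the terminal node there is the unique short simple root (B_2), and {alpha_1, alpha_2, alpha_3, alpha_4, alpha_5, alpha_7} form a chain of 4 nodes with a fork of two nodes at one end (D_6). A semisimple Lie algebra decomposes uniquely as the direct sum of simple ideals, one per connected component of its Dynkin diagram, so g ≅ B_2 ⊕ D_6 (dimension 10 + 66 = 76).

type B_2 ⊕ type D_6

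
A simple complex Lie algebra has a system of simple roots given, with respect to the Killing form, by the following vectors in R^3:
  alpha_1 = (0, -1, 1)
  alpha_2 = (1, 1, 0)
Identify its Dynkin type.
A2

Compute the Cartan integers a_ij = 2(alpha_i, alpha_j)/(alpha_j, alpha_j); the resulting 2x2 Cartan matrix is
[[2, -1], [-1, 2]].
All simple roots have the same length, so the diagram is simply laced. The associated Dynkin diagram is a chain of 2 nodes with single edges (A_2), so the type is A_2 (the algebra sl(3)).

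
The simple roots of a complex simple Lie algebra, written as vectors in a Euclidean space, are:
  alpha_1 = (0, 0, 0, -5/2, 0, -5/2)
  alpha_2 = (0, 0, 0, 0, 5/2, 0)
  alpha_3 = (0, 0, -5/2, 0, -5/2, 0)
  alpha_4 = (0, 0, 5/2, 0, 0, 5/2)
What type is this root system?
Compute the Cartan integers a_ij = 2(alpha_i, alpha_j)/(alpha_j, alpha_j); the resulting 4x4 Cartan matrix is
[[2, 0, 0, -1], [0, 2, -1, 0], [0, -2, 2, -1], [-1, 0, -1, 2]].
The roots have two lengths (squared-length ratio 2:1); the short ones are alpha_{2}. The associated Dynkin diagram is a chain of 4 nodes with a double edge at one end; the terminal node there is the unique short simple root (B_4), so the type is B_4 (the algebra so(9)).

B4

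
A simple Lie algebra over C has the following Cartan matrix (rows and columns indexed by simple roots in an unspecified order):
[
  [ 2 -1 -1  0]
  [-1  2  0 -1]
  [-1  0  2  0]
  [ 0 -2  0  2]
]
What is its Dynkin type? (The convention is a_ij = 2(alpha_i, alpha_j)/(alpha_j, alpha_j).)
type C_4

The matrix has rank 4 with 2's on the diagonal. Reading the off-diagonal entries as Dynkin edges (a single edge where a_ij = a_ji = -1; a double or triple edge where a_ij * a_ji = 2 or 3), the diagram is a chain of 4 nodes with a double edge at one end; the terminal node there is the unique long simple root (C_4). One simple-root ordering that puts it in standard form is (alpha_3, alpha_1, alpha_2, alpha_4). So the algebra is type C_4, i.e. sp(8).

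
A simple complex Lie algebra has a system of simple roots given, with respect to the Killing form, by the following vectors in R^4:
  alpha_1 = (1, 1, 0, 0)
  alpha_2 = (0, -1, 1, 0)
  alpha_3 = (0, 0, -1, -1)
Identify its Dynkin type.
A_3

Compute the Cartan integers a_ij = 2(alpha_i, alpha_j)/(alpha_j, alpha_j); the resulting 3x3 Cartan matrix is
[[2, -1, 0], [-1, 2, -1], [0, -1, 2]].
All simple roots have the same length, so the diagram is simply laced. The associated Dynkin diagram is a chain of 3 nodes with single edges (A_3), so the type is A_3 (the algebra sl(4)).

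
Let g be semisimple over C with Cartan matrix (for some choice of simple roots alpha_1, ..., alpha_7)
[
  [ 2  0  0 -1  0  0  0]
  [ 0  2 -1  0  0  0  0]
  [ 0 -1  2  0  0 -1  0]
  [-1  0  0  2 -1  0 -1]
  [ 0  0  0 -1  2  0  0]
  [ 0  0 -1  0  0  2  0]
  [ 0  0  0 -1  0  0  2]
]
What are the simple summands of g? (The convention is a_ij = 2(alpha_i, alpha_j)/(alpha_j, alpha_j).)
type A_3 ⊕ type D_4

The diagram associated to this matrix has two connected components: the simple roots {alpha_2, alpha_3, alpha_6} form a chain of 3 nodes with single edges (A_3), and {alpha_1, alpha_4, alpha_5, alpha_7} form a chain of 2 nodes with a fork of two nodes at one end (D_4). A semisimple Lie algebra decomposes uniquely as the direct sum of simple ideals, one per connected component of its Dynkin diagram, so g ≅ A_3 ⊕ D_4 (dimension 15 + 28 = 43).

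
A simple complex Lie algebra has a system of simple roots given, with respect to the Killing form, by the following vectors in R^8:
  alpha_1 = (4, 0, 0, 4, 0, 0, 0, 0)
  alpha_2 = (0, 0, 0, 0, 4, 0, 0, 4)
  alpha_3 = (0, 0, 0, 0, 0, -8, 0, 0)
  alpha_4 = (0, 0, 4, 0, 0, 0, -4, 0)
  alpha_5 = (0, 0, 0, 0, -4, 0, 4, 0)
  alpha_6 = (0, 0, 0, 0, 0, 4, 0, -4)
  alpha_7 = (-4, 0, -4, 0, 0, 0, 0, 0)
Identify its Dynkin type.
Compute the Cartan integers a_ij = 2(alpha_i, alpha_j)/(alpha_j, alpha_j); the resulting 7x7 Cartan matrix is
[[2, 0, 0, 0, 0, 0, -1], [0, 2, 0, 0, -1, -1, 0], [0, 0, 2, 0, 0, -2, 0], [0, 0, 0, 2, -1, 0, -1], [0, -1, 0, -1, 2, 0, 0], [0, -1, -1, 0, 0, 2, 0], [-1, 0, 0, -1, 0, 0, 2]].
The roots have two lengths (squared-length ratio 2:1); the short ones are alpha_{1,2,4,5,6,7}. The associated Dynkin diagram is a chain of 7 nodes with a double edge at one end; the terminal node there is the unique long simple root (C_7), so the type is C_7 (the algebra sp(14)).

C_7 (sp(14))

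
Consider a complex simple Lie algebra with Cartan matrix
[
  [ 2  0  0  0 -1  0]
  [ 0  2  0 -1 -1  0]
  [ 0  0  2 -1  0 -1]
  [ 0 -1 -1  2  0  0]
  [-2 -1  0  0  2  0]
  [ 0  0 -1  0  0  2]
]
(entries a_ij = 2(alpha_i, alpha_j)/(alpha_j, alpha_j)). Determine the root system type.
B_6

The matrix has rank 6 with 2's on the diagonal. Reading the off-diagonal entries as Dynkin edges (a single edge where a_ij = a_ji = -1; a double or triple edge where a_ij * a_ji = 2 or 3), the diagram is a chain of 6 nodes with a double edge at one end; the terminal node there is the unique short simple root (B_6). One simple-root ordering that puts it in standard form is (alpha_6, alpha_3, alpha_4, alpha_2, alpha_5, alpha_1). So the algebra is type B_6, i.e. so(13).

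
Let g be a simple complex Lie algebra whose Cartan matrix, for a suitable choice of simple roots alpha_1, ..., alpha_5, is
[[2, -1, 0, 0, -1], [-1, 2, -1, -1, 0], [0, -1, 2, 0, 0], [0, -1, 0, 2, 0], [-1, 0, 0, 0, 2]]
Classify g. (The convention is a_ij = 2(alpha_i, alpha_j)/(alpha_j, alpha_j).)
D5

The matrix has rank 5 with 2's on the diagonal. Reading the off-diagonal entries as Dynkin edges (a single edge where a_ij = a_ji = -1; a double or triple edge where a_ij * a_ji = 2 or 3), the diagram is a chain of 3 nodes with a fork of two nodes at one end (D_5). One simple-root ordering that puts it in standard form is (alpha_5, alpha_1, alpha_2, alpha_4, alpha_3). So the algebra is type D_5, i.e. so(10).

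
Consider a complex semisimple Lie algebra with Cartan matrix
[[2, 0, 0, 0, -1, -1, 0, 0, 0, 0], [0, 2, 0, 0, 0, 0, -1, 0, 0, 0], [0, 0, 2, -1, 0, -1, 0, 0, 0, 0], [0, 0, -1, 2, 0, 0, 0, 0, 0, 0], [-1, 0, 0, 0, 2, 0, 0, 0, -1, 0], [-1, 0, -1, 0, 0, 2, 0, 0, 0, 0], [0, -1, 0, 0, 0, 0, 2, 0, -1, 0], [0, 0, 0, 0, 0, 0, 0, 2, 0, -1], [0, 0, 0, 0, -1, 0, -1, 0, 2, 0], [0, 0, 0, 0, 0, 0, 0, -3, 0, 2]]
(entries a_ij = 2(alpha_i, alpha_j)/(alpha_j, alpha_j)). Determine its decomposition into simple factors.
A8 + G2

The diagram associated to this matrix has two connected components: the simple roots {alpha_1, alpha_2, alpha_3, alpha_4, alpha_5, alpha_6, alpha_7, alpha_9} form a chain of 8 nodes with single edges (A_8), and {alpha_8, alpha_10} form two nodes joined by a triple edge (G_2). A semisimple Lie algebra decomposes uniquely as the direct sum of simple ideals, one per connected component of its Dynkin diagram, so g ≅ A_8 ⊕ G_2 (dimension 80 + 14 = 94).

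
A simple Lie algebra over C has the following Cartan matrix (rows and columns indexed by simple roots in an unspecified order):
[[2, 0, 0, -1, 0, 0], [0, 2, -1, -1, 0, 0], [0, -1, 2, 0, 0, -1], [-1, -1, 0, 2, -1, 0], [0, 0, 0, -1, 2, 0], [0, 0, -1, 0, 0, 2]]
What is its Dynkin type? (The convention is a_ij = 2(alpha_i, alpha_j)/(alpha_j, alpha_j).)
D_6

The matrix has rank 6 with 2's on the diagonal. Reading the off-diagonal entries as Dynkin edges (a single edge where a_ij = a_ji = -1; a double or triple edge where a_ij * a_ji = 2 or 3), the diagram is a chain of 4 nodes with a fork of two nodes at one end (D_6). One simple-root ordering that puts it in standard form is (alpha_6, alpha_3, alpha_2, alpha_4, alpha_5, alpha_1). So the algebra is type D_6, i.e. so(12).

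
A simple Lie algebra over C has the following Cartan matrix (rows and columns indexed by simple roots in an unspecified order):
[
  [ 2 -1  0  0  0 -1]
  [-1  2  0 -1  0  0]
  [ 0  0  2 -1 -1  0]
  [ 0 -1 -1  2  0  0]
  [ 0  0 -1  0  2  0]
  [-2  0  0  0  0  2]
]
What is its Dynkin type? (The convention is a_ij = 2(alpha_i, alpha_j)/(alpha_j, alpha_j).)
C_6 (sp(12))

The matrix has rank 6 with 2's on the diagonal. Reading the off-diagonal entries as Dynkin edges (a single edge where a_ij = a_ji = -1; a double or triple edge where a_ij * a_ji = 2 or 3), the diagram is a chain of 6 nodes with a double edge at one end; the terminal node there is the unique long simple root (C_6). One simple-root ordering that puts it in standard form is (alpha_5, alpha_3, alpha_4, alpha_2, alpha_1, alpha_6). So the algebra is type C_6, i.e. sp(12).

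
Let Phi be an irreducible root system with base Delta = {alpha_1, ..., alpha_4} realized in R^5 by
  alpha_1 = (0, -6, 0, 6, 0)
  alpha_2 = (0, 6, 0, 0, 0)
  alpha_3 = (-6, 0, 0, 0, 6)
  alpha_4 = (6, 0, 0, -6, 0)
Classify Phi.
type B_4

Compute the Cartan integers a_ij = 2(alpha_i, alpha_j)/(alpha_j, alpha_j); the resulting 4x4 Cartan matrix is
[[2, -2, 0, -1], [-1, 2, 0, 0], [0, 0, 2, -1], [-1, 0, -1, 2]].
The roots have two lengths (squared-length ratio 2:1); the short ones are alpha_{2}. The associated Dynkin diagram is a chain of 4 nodes with a double edge at one end; the terminal node there is the unique short simple root (B_4), so the type is B_4 (the algebra so(9)).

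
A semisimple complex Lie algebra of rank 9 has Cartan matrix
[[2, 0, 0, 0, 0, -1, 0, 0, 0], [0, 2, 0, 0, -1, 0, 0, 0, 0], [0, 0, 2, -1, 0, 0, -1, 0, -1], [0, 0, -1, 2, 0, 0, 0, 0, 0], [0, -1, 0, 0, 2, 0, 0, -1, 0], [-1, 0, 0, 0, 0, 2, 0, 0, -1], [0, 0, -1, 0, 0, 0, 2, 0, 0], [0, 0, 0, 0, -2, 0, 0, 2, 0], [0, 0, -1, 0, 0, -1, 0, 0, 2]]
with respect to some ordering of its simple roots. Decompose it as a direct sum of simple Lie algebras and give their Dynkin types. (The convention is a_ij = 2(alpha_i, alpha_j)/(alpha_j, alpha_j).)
The diagram associated to this matrix has two connected components: the simple roots {alpha_2, alpha_5, alpha_8} form a chain of 3 nodes with a double edge at one end; the terminal node there is the unique long simple root (C_3), and {alpha_1, alpha_3, alpha_4, alpha_6, alpha_7, alpha_9} form a chain of 4 nodes with a fork of two nodes at one end (D_6). A semisimple Lie algebra decomposes uniquely as the direct sum of simple ideals, one per connected component of its Dynkin diagram, so g ≅ C_3 ⊕ D_6 (dimension 21 + 66 = 87).

type C_3 ⊕ type D_6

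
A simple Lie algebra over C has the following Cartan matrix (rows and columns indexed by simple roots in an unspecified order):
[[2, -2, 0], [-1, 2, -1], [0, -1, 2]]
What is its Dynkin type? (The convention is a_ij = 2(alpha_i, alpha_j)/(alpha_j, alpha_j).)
The matrix has rank 3 with 2's on the diagonal. Reading the off-diagonal entries as Dynkin edges (a single edge where a_ij = a_ji = -1; a double or triple edge where a_ij * a_ji = 2 or 3), the diagram is a chain of 3 nodes with a double edge at one end; the terminal node there is the unique long simple root (C_3). One simple-root ordering that puts it in standard form is (alpha_3, alpha_2, alpha_1). So the algebra is type C_3, i.e. sp(6).

type C_3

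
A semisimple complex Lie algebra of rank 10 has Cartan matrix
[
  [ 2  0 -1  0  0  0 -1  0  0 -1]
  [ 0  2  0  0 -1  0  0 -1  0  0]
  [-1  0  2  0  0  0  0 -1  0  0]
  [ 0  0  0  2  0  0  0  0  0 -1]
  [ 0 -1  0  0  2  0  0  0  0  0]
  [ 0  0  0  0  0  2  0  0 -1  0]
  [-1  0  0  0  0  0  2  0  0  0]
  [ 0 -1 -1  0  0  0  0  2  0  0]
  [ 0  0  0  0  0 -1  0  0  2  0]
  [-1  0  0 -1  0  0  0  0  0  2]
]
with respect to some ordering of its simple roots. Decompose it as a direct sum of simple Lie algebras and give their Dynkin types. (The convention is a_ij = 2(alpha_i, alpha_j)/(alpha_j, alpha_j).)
The diagram associated to this matrix has two connected components: the simple roots {alpha_6, alpha_9} form a chain of 2 nodes with single edges (A_2), and {alpha_1, alpha_2, alpha_3, alpha_4, alpha_5, alpha_7, alpha_8, alpha_10} form a chain of 7 nodes with one extra node attached to the third node from one end (E_8). A semisimple Lie algebra decomposes uniquely as the direct sum of simple ideals, one per connected component of its Dynkin diagram, so g ≅ A_2 ⊕ E_8 (dimension 8 + 248 = 256).

A2 + E8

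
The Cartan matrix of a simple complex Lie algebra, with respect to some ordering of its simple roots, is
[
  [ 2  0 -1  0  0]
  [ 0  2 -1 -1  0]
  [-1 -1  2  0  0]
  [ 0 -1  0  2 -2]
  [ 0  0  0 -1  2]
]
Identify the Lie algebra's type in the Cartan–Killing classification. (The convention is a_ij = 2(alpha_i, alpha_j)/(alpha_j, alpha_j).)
The matrix has rank 5 with 2's on the diagonal. Reading the off-diagonal entries as Dynkin edges (a single edge where a_ij = a_ji = -1; a double or triple edge where a_ij * a_ji = 2 or 3), the diagram is a chain of 5 nodes with a double edge at one end; the terminal node there is the unique short simple root (B_5). One simple-root ordering that puts it in standard form is (alpha_1, alpha_3, alpha_2, alpha_4, alpha_5). So the algebra is type B_5, i.e. so(11).

type B_5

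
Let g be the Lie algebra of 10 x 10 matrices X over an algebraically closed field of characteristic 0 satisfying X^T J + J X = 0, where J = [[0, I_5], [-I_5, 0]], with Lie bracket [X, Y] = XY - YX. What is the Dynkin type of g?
This is sp(10), which has dimension 10(10+1)/2 = 55 and rank 10/2 = 5. In the classification of classical Lie algebras, the symplectic algebra sp(2n) has type C_n; here n = 5, so the Dynkin diagram is a chain of 5 nodes with a double edge at one end; the terminal node there is the unique long simple root (C_5). Hence the type is C_5.

C_5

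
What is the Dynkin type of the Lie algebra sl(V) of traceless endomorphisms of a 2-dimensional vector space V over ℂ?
This is sl(2), which has dimension 2^2 - 1 = 3 and rank 2 - 1 = 1 (a Cartan subalgebra is the diagonal traceless matrices). In the classification of classical Lie algebras, the special linear algebra sl(n+1) has type A_n; here n = 1, so the Dynkin diagram is a chain of 1 nodes with single edges (A_1). Hence the type is A_1.

A_1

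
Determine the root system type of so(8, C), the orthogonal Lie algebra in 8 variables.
D4

This is so(8) with 8 even, which has dimension 8(8-1)/2 = 28 and rank 8/2 = 4. In the classification of classical Lie algebras, the orthogonal algebra so(2n) in an even number of variables has type D_n; here n = 4, so the Dynkin diagram is a chain of 2 nodes with a fork of two nodes at one end (D_4). Hence the type is D_4.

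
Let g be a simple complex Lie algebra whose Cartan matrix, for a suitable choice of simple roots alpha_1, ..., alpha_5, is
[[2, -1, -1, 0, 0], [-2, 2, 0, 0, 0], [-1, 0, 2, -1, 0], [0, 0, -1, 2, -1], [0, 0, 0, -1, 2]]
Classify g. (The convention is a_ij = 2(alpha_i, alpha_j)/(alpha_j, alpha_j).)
The matrix has rank 5 with 2's on the diagonal. Reading the off-diagonal entries as Dynkin edges (a single edge where a_ij = a_ji = -1; a double or triple edge where a_ij * a_ji = 2 or 3), the diagram is a chain of 5 nodes with a double edge at one end; the terminal node there is the unique long simple root (C_5). One simple-root ordering that puts it in standard form is (alpha_5, alpha_4, alpha_3, alpha_1, alpha_2). So the algebra is type C_5, i.e. sp(10).

C5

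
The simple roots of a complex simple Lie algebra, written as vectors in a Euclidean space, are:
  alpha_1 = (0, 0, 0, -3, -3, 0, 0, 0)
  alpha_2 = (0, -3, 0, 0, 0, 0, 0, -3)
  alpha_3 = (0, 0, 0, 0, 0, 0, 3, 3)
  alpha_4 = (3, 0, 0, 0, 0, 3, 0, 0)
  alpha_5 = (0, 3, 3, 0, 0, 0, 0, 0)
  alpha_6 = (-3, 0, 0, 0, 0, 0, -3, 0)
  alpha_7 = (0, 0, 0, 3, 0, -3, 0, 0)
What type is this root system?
Compute the Cartan integers a_ij = 2(alpha_i, alpha_j)/(alpha_j, alpha_j); the resulting 7x7 Cartan matrix is
[[2, 0, 0, 0, 0, 0, -1], [0, 2, -1, 0, -1, 0, 0], [0, -1, 2, 0, 0, -1, 0], [0, 0, 0, 2, 0, -1, -1], [0, -1, 0, 0, 2, 0, 0], [0, 0, -1, -1, 0, 2, 0], [-1, 0, 0, -1, 0, 0, 2]].
All simple roots have the same length, so the diagram is simply laced. The associated Dynkin diagram is a chain of 7 nodes with single edges (A_7), so the type is A_7 (the algebra sl(8)).

A_7 (sl(8))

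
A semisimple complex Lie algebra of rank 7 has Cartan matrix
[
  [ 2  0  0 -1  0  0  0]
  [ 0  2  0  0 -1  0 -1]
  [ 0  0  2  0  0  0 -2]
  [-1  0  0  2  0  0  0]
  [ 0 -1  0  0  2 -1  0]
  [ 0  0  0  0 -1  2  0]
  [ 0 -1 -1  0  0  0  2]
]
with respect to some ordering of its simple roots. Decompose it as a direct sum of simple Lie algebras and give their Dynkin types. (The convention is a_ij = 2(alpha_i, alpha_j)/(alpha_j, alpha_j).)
The diagram associated to this matrix has two connected components: the simple roots {alpha_1, alpha_4} form a chain of 2 nodes with single edges (A_2), and {alpha_2, alpha_3, alpha_5, alpha_6, alpha_7} form a chain of 5 nodes with a double edge at one end; the terminal node there is the unique long simple root (C_5). A semisimple Lie algebra decomposes uniquely as the direct sum of simple ideals, one per connected component of its Dynkin diagram, so g ≅ A_2 ⊕ C_5 (dimension 8 + 55 = 63).

A_2 + C_5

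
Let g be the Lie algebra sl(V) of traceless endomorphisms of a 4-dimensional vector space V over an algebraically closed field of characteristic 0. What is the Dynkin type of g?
This is sl(4), which has dimension 4^2 - 1 = 15 and rank 4 - 1 = 3 (a Cartan subalgebra is the diagonal traceless matrices). In the classification of classical Lie algebras, the special linear algebra sl(n+1) has type A_n; here n = 3, so the Dynkin diagram is a chain of 3 nodes with single edges (A_3). Hence the type is A_3.

A_3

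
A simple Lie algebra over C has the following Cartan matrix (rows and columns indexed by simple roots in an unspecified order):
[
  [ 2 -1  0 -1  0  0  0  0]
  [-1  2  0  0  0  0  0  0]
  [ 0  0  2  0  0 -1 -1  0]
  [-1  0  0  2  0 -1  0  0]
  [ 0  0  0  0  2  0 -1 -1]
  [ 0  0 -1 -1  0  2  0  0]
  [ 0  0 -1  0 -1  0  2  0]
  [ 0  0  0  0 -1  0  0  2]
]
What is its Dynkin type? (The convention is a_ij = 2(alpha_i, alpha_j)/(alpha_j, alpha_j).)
The matrix has rank 8 with 2's on the diagonal. Reading the off-diagonal entries as Dynkin edges (a single edge where a_ij = a_ji = -1; a double or triple edge where a_ij * a_ji = 2 or 3), the diagram is a chain of 8 nodes with single edges (A_8). One simple-root ordering that puts it in standard form is (alpha_8, alpha_5, alpha_7, alpha_3, alpha_6, alpha_4, alpha_1, alpha_2). So the algebra is type A_8, i.e. sl(9).

A_8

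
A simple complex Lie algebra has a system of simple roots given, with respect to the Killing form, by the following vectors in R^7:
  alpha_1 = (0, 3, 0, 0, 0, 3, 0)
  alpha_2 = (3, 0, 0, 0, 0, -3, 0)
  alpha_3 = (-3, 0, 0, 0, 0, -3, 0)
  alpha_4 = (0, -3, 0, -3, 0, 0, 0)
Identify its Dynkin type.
Compute the Cartan integers a_ij = 2(alpha_i, alpha_j)/(alpha_j, alpha_j); the resulting 4x4 Cartan matrix is
[[2, -1, -1, -1], [-1, 2, 0, 0], [-1, 0, 2, 0], [-1, 0, 0, 2]].
All simple roots have the same length, so the diagram is simply laced. The associated Dynkin diagram is a chain of 2 nodes with a fork of two nodes at one end (D_4), so the type is D_4 (the algebra so(8)).

type D_4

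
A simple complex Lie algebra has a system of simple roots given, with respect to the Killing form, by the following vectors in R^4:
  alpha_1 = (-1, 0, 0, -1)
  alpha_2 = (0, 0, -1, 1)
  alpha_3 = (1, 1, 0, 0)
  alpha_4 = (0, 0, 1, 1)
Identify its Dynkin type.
Compute the Cartan integers a_ij = 2(alpha_i, alpha_j)/(alpha_j, alpha_j); the resulting 4x4 Cartan matrix is
[[2, -1, -1, -1], [-1, 2, 0, 0], [-1, 0, 2, 0], [-1, 0, 0, 2]].
All simple roots have the same length, so the diagram is simply laced. The associated Dynkin diagram is a chain of 2 nodes with a fork of two nodes at one end (D_4), so the type is D_4 (the algebra so(8)).

D4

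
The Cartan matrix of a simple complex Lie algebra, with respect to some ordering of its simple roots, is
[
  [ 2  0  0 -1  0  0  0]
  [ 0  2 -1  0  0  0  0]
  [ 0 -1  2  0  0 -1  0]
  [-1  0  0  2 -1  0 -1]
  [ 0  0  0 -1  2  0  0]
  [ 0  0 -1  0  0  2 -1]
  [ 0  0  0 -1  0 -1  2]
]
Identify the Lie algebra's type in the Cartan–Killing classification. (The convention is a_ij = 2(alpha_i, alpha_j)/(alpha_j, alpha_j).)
The matrix has rank 7 with 2's on the diagonal. Reading the off-diagonal entries as Dynkin edges (a single edge where a_ij = a_ji = -1; a double or triple edge where a_ij * a_ji = 2 or 3), the diagram is a chain of 5 nodes with a fork of two nodes at one end (D_7). One simple-root ordering that puts it in standard form is (alpha_2, alpha_3, alpha_6, alpha_7, alpha_4, alpha_5, alpha_1). So the algebra is type D_7, i.e. so(14).

type D_7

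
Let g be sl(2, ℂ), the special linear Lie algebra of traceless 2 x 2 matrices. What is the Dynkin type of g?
This is sl(2), which has dimension 2^2 - 1 = 3 and rank 2 - 1 = 1 (a Cartan subalgebra is the diagonal traceless matrices). In the classification of classical Lie algebras, the special linear algebra sl(n+1) has type A_n; here n = 1, so the Dynkin diagram is a chain of 1 nodes with single edges (A_1). Hence the type is A_1.

A_1 (sl(2))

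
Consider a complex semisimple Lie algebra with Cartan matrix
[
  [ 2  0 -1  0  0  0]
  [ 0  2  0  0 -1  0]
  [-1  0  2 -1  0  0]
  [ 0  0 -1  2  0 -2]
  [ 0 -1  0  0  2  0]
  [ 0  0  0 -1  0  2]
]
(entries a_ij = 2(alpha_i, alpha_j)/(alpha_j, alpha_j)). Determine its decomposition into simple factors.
A_2 ⊕ B_4

The diagram associated to this matrix has two connected components: the simple roots {alpha_2, alpha_5} form a chain of 2 nodes with single edges (A_2), and {alpha_1, alpha_3, alpha_4, alpha_6} form a chain of 4 nodes with a double edge at one end; the terminal node there is the unique short simple root (B_4). A semisimple Lie algebra decomposes uniquely as the direct sum of simple ideals, one per connected component of its Dynkin diagram, so g ≅ A_2 ⊕ B_4 (dimension 8 + 36 = 44).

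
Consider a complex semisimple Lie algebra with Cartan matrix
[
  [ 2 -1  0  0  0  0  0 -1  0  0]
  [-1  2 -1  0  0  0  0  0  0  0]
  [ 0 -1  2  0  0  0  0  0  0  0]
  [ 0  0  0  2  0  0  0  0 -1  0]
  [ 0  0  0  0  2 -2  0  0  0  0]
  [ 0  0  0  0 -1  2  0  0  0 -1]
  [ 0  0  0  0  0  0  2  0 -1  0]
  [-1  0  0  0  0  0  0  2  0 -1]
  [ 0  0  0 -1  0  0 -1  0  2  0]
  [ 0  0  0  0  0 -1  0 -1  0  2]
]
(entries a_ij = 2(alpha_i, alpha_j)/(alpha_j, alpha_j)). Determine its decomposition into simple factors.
The diagram associated to this matrix has two connected components: the simple roots {alpha_4, alpha_7, alpha_9} form a chain of 3 nodes with single edges (A_3), and {alpha_1, alpha_2, alpha_3, alpha_5, alpha_6, alpha_8, alpha_10} form a chain of 7 nodes with a double edge at one end; the terminal node there is the unique long simple root (C_7). A semisimple Lie algebra decomposes uniquely as the direct sum of simple ideals, one per connected component of its Dynkin diagram, so g ≅ A_3 ⊕ C_7 (dimension 15 + 105 = 120).

type A_3 ⊕ type C_7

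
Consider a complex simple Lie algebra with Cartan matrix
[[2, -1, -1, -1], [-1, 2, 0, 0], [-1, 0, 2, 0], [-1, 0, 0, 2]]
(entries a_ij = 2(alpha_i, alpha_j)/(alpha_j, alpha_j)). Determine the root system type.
D_4 (so(8))

The matrix has rank 4 with 2's on the diagonal. Reading the off-diagonal entries as Dynkin edges (a single edge where a_ij = a_ji = -1; a double or triple edge where a_ij * a_ji = 2 or 3), the diagram is a chain of 2 nodes with a fork of two nodes at one end (D_4). One simple-root ordering that puts it in standard form is (alpha_2, alpha_1, alpha_4, alpha_3). So the algebra is type D_4, i.e. so(8).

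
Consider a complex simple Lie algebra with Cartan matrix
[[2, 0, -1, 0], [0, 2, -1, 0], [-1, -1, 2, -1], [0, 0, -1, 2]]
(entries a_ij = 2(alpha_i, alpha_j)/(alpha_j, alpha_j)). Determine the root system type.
The matrix has rank 4 with 2's on the diagonal. Reading the off-diagonal entries as Dynkin edges (a single edge where a_ij = a_ji = -1; a double or triple edge where a_ij * a_ji = 2 or 3), the diagram is a chain of 2 nodes with a fork of two nodes at one end (D_4). One simple-root ordering that puts it in standard form is (alpha_4, alpha_3, alpha_1, alpha_2). So the algebra is type D_4, i.e. so(8).

D4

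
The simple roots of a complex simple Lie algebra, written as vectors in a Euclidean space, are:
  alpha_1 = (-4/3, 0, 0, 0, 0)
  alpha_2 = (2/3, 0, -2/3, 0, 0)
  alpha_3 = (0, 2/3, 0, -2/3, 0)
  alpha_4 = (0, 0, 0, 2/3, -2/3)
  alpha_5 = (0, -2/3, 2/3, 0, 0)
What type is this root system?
Compute the Cartan integers a_ij = 2(alpha_i, alpha_j)/(alpha_j, alpha_j); the resulting 5x5 Cartan matrix is
[[2, -2, 0, 0, 0], [-1, 2, 0, 0, -1], [0, 0, 2, -1, -1], [0, 0, -1, 2, 0], [0, -1, -1, 0, 2]].
The roots have two lengths (squared-length ratio 2:1); the short ones are alpha_{2,3,4,5}. The associated Dynkin diagram is a chain of 5 nodes with a double edge at one end; the terminal node there is the unique long simple root (C_5), so the type is C_5 (the algebra sp(10)).

C_5 (sp(10))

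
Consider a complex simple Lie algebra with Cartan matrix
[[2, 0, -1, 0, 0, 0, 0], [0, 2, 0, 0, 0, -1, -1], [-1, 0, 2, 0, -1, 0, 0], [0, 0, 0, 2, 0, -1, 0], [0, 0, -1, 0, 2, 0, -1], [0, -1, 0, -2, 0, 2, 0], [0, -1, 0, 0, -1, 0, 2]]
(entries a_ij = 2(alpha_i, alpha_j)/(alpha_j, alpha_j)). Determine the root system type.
The matrix has rank 7 with 2's on the diagonal. Reading the off-diagonal entries as Dynkin edges (a single edge where a_ij = a_ji = -1; a double or triple edge where a_ij * a_ji = 2 or 3), the diagram is a chain of 7 nodes with a double edge at one end; the terminal node there is the unique short simple root (B_7). One simple-root ordering that puts it in standard form is (alpha_1, alpha_3, alpha_5, alpha_7, alpha_2, alpha_6, alpha_4). So the algebra is type B_7, i.e. so(15).

B_7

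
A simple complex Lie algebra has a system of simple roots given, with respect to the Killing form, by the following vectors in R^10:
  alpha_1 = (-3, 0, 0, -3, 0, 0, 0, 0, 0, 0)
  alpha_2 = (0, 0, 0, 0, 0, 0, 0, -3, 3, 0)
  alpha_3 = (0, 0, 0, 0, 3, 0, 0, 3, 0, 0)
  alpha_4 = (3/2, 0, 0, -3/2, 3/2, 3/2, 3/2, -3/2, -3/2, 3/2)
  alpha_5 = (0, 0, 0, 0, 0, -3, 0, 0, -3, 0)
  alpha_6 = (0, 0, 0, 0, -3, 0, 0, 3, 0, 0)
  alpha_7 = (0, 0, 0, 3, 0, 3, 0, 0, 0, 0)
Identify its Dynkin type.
E7

Compute the Cartan integers a_ij = 2(alpha_i, alpha_j)/(alpha_j, alpha_j); the resulting 7x7 Cartan matrix is
[[2, 0, 0, 0, 0, 0, -1], [0, 2, -1, 0, -1, -1, 0], [0, -1, 2, 0, 0, 0, 0], [0, 0, 0, 2, 0, -1, 0], [0, -1, 0, 0, 2, 0, -1], [0, -1, 0, -1, 0, 2, 0], [-1, 0, 0, 0, -1, 0, 2]].
All simple roots have the same length, so the diagram is simply laced. The associated Dynkin diagram is a chain of 6 nodes with one extra node attached to the third node from one end (E_7), so the type is E_7.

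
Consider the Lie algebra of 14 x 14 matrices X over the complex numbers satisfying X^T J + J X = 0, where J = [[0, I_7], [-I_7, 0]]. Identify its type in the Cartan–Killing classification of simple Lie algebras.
This is sp(14), which has dimension 14(14+1)/2 = 105 and rank 14/2 = 7. In the classification of classical Lie algebras, the symplectic algebra sp(2n) has type C_n; here n = 7, so the Dynkin diagram is a chain of 7 nodes with a double edge at one end; the terminal node there is the unique long simple root (C_7). Hence the type is C_7.

C_7 (sp(14))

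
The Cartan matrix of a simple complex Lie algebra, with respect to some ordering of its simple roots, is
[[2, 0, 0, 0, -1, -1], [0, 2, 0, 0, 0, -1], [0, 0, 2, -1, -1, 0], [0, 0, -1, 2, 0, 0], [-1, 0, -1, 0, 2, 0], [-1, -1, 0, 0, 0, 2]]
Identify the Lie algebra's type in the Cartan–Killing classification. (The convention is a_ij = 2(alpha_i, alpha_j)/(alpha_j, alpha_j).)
The matrix has rank 6 with 2's on the diagonal. Reading the off-diagonal entries as Dynkin edges (a single edge where a_ij = a_ji = -1; a double or triple edge where a_ij * a_ji = 2 or 3), the diagram is a chain of 6 nodes with single edges (A_6). One simple-root ordering that puts it in standard form is (alpha_4, alpha_3, alpha_5, alpha_1, alpha_6, alpha_2). So the algebra is type A_6, i.e. sl(7).

A6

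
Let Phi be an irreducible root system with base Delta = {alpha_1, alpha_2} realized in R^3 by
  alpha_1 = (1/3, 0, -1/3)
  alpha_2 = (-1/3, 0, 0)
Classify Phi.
B_2

Compute the Cartan integers a_ij = 2(alpha_i, alpha_j)/(alpha_j, alpha_j); the resulting 2x2 Cartan matrix is
[[2, -2], [-1, 2]].
The roots have two lengths (squared-length ratio 2:1); the short ones are alpha_{2}. The associated Dynkin diagram is a chain of 2 nodes with a double edge at one end; the terminal node there is the unique short simple root (B_2), so the type is B_2 (the algebra so(5)).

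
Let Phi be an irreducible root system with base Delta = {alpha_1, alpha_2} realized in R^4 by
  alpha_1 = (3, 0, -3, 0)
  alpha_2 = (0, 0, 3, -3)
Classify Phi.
Compute the Cartan integers a_ij = 2(alpha_i, alpha_j)/(alpha_j, alpha_j); the resulting 2x2 Cartan matrix is
[[2, -1], [-1, 2]].
All simple roots have the same length, so the diagram is simply laced. The associated Dynkin diagram is a chain of 2 nodes with single edges (A_2), so the type is A_2 (the algebra sl(3)).

A2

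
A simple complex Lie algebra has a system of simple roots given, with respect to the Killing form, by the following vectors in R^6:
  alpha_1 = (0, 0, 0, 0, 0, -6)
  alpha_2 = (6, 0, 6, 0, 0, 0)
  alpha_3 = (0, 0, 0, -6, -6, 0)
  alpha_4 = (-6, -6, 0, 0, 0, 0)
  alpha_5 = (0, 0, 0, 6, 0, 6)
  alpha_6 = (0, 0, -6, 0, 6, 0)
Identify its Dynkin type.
type B_6

Compute the Cartan integers a_ij = 2(alpha_i, alpha_j)/(alpha_j, alpha_j); the resulting 6x6 Cartan matrix is
[[2, 0, 0, 0, -1, 0], [0, 2, 0, -1, 0, -1], [0, 0, 2, 0, -1, -1], [0, -1, 0, 2, 0, 0], [-2, 0, -1, 0, 2, 0], [0, -1, -1, 0, 0, 2]].
The roots have two lengths (squared-length ratio 2:1); the short ones are alpha_{1}. The associated Dynkin diagram is a chain of 6 nodes with a double edge at one end; the terminal node there is the unique short simple root (B_6), so the type is B_6 (the algebra so(13)).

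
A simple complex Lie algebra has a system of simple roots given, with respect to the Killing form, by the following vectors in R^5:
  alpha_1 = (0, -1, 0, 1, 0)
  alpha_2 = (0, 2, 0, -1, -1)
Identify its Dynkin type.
type G_2

Compute the Cartan integers a_ij = 2(alpha_i, alpha_j)/(alpha_j, alpha_j); the resulting 2x2 Cartan matrix is
[[2, -1], [-3, 2]].
The roots have two lengths (squared-length ratio 3:1); the short ones are alpha_{1}. The associated Dynkin diagram is two nodes joined by a triple edge (G_2), so the type is G_2.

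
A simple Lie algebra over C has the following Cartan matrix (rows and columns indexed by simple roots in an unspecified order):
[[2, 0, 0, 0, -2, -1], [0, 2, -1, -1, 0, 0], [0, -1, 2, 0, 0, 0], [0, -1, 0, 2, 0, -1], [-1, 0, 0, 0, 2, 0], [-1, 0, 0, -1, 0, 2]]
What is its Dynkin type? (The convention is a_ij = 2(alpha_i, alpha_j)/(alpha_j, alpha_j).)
The matrix has rank 6 with 2's on the diagonal. Reading the off-diagonal entries as Dynkin edges (a single edge where a_ij = a_ji = -1; a double or triple edge where a_ij * a_ji = 2 or 3), the diagram is a chain of 6 nodes with a double edge at one end; the terminal node there is the unique short simple root (B_6). One simple-root ordering that puts it in standard form is (alpha_3, alpha_2, alpha_4, alpha_6, alpha_1, alpha_5). So the algebra is type B_6, i.e. so(13).

type B_6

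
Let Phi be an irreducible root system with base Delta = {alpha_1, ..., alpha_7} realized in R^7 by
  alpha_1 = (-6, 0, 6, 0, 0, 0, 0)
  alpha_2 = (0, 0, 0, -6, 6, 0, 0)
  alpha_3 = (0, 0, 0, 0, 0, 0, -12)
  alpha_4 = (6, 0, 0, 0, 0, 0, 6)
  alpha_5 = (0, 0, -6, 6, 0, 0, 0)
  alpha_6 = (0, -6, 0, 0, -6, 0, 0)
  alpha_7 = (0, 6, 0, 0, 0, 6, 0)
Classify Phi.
Compute the Cartan integers a_ij = 2(alpha_i, alpha_j)/(alpha_j, alpha_j); the resulting 7x7 Cartan matrix is
[[2, 0, 0, -1, -1, 0, 0], [0, 2, 0, 0, -1, -1, 0], [0, 0, 2, -2, 0, 0, 0], [-1, 0, -1, 2, 0, 0, 0], [-1, -1, 0, 0, 2, 0, 0], [0, -1, 0, 0, 0, 2, -1], [0, 0, 0, 0, 0, -1, 2]].
The roots have two lengths (squared-length ratio 2:1); the short ones are alpha_{1,2,4,5,6,7}. The associated Dynkin diagram is a chain of 7 nodes with a double edge at one end; the terminal node there is the unique long simple root (C_7), so the type is C_7 (the algebra sp(14)).

C_7 (sp(14))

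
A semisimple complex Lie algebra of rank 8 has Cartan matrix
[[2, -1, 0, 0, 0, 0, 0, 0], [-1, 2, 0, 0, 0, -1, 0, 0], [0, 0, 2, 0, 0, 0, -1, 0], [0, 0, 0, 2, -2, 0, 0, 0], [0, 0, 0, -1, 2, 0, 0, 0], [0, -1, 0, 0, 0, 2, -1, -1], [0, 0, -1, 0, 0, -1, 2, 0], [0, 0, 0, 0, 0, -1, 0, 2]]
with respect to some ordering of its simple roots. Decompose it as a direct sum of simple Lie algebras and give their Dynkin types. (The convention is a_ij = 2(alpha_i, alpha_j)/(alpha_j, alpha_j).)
B_2 (so(5)) ⊕ E_6

The diagram associated to this matrix has two connected components: the simple roots {alpha_4, alpha_5} form a chain of 2 nodes with a double edge at one end; the terminal node there is the unique short simple root (B_2), and {alpha_1, alpha_2, alpha_3, alpha_6, alpha_7, alpha_8} form a chain of 5 nodes with one extra node attached to the third node from one end (E_6). A semisimple Lie algebra decomposes uniquely as the direct sum of simple ideals, one per connected component of its Dynkin diagram, so g ≅ B_2 ⊕ E_6 (dimension 10 + 78 = 88).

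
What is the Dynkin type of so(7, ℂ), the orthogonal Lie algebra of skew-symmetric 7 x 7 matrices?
B_3 (so(7))

This is so(7) with 7 odd, which has dimension 7(7-1)/2 = 21 and rank (7-1)/2 = 3. In the classification of classical Lie algebras, the orthogonal algebra so(2n+1) in an odd number of variables has type B_n; here n = 3, so the Dynkin diagram is a chain of 3 nodes with a double edge at one end; the terminal node there is the unique short simple root (B_3). Hence the type is B_3.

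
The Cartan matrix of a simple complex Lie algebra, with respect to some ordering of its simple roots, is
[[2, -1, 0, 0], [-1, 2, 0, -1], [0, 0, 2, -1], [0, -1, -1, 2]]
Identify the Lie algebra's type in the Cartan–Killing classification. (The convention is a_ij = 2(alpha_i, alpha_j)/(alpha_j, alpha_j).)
The matrix has rank 4 with 2's on the diagonal. Reading the off-diagonal entries as Dynkin edges (a single edge where a_ij = a_ji = -1; a double or triple edge where a_ij * a_ji = 2 or 3), the diagram is a chain of 4 nodes with single edges (A_4). One simple-root ordering that puts it in standard form is (alpha_1, alpha_2, alpha_4, alpha_3). So the algebra is type A_4, i.e. sl(5).

A4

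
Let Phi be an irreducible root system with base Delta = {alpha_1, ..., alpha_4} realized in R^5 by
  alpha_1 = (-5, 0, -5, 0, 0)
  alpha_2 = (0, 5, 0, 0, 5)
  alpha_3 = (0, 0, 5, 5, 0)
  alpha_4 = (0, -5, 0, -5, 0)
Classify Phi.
A4

Compute the Cartan integers a_ij = 2(alpha_i, alpha_j)/(alpha_j, alpha_j); the resulting 4x4 Cartan matrix is
[[2, 0, -1, 0], [0, 2, 0, -1], [-1, 0, 2, -1], [0, -1, -1, 2]].
All simple roots have the same length, so the diagram is simply laced. The associated Dynkin diagram is a chain of 4 nodes with single edges (A_4), so the type is A_4 (the algebra sl(5)).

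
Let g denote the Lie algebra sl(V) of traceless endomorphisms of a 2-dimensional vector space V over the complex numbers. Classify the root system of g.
This is sl(2), which has dimension 2^2 - 1 = 3 and rank 2 - 1 = 1 (a Cartan subalgebra is the diagonal traceless matrices). In the classification of classical Lie algebras, the special linear algebra sl(n+1) has type A_n; here n = 1, so the Dynkin diagram is a chain of 1 nodes with single edges (A_1). Hence the type is A_1.

A_1 (sl(2))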